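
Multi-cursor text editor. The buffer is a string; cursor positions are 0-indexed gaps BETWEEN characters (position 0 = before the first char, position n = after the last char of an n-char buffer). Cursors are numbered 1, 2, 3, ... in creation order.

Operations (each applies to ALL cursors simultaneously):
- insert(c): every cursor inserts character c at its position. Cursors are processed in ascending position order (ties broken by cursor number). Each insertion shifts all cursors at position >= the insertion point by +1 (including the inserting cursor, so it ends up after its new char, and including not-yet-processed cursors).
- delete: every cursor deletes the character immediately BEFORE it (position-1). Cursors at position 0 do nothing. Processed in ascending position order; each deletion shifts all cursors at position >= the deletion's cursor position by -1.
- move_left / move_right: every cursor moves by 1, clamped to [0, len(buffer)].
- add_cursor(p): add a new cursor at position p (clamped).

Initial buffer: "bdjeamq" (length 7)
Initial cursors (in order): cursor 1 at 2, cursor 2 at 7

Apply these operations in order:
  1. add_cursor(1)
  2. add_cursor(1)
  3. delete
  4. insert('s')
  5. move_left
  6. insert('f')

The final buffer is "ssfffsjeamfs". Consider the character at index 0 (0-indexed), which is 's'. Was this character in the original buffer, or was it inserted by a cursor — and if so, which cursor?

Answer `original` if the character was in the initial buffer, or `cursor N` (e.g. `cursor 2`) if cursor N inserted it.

After op 1 (add_cursor(1)): buffer="bdjeamq" (len 7), cursors c3@1 c1@2 c2@7, authorship .......
After op 2 (add_cursor(1)): buffer="bdjeamq" (len 7), cursors c3@1 c4@1 c1@2 c2@7, authorship .......
After op 3 (delete): buffer="jeam" (len 4), cursors c1@0 c3@0 c4@0 c2@4, authorship ....
After op 4 (insert('s')): buffer="sssjeams" (len 8), cursors c1@3 c3@3 c4@3 c2@8, authorship 134....2
After op 5 (move_left): buffer="sssjeams" (len 8), cursors c1@2 c3@2 c4@2 c2@7, authorship 134....2
After op 6 (insert('f')): buffer="ssfffsjeamfs" (len 12), cursors c1@5 c3@5 c4@5 c2@11, authorship 131344....22
Authorship (.=original, N=cursor N): 1 3 1 3 4 4 . . . . 2 2
Index 0: author = 1

Answer: cursor 1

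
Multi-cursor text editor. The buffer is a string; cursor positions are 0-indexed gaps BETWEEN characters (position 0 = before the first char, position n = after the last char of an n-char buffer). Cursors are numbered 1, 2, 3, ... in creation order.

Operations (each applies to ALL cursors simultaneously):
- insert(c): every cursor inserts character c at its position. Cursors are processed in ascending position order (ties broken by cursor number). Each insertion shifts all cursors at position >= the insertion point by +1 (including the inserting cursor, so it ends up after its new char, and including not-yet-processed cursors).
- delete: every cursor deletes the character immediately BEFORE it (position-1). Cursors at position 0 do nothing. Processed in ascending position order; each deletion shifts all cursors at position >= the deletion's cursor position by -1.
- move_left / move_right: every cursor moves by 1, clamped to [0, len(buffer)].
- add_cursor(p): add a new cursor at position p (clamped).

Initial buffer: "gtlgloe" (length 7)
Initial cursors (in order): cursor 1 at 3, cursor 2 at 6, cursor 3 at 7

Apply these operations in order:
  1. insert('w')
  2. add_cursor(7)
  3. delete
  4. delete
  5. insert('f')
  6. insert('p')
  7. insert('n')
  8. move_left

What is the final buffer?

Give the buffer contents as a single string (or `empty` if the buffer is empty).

After op 1 (insert('w')): buffer="gtlwglowew" (len 10), cursors c1@4 c2@8 c3@10, authorship ...1...2.3
After op 2 (add_cursor(7)): buffer="gtlwglowew" (len 10), cursors c1@4 c4@7 c2@8 c3@10, authorship ...1...2.3
After op 3 (delete): buffer="gtlgle" (len 6), cursors c1@3 c2@5 c4@5 c3@6, authorship ......
After op 4 (delete): buffer="gt" (len 2), cursors c1@2 c2@2 c3@2 c4@2, authorship ..
After op 5 (insert('f')): buffer="gtffff" (len 6), cursors c1@6 c2@6 c3@6 c4@6, authorship ..1234
After op 6 (insert('p')): buffer="gtffffpppp" (len 10), cursors c1@10 c2@10 c3@10 c4@10, authorship ..12341234
After op 7 (insert('n')): buffer="gtffffppppnnnn" (len 14), cursors c1@14 c2@14 c3@14 c4@14, authorship ..123412341234
After op 8 (move_left): buffer="gtffffppppnnnn" (len 14), cursors c1@13 c2@13 c3@13 c4@13, authorship ..123412341234

Answer: gtffffppppnnnn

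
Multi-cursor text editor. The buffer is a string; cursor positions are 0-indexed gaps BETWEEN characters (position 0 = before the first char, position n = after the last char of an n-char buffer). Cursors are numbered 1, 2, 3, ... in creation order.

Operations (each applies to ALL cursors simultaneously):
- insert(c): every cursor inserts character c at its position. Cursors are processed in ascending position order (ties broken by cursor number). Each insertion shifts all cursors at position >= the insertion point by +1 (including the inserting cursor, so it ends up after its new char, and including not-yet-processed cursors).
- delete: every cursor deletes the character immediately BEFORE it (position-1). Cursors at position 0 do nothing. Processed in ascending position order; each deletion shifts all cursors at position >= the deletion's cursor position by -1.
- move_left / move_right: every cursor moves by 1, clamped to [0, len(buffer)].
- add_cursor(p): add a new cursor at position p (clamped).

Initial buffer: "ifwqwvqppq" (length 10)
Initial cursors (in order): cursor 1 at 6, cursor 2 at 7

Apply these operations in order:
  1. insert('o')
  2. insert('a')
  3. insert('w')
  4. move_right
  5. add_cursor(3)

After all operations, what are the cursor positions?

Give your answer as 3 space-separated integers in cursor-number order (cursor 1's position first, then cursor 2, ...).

After op 1 (insert('o')): buffer="ifwqwvoqoppq" (len 12), cursors c1@7 c2@9, authorship ......1.2...
After op 2 (insert('a')): buffer="ifwqwvoaqoappq" (len 14), cursors c1@8 c2@11, authorship ......11.22...
After op 3 (insert('w')): buffer="ifwqwvoawqoawppq" (len 16), cursors c1@9 c2@13, authorship ......111.222...
After op 4 (move_right): buffer="ifwqwvoawqoawppq" (len 16), cursors c1@10 c2@14, authorship ......111.222...
After op 5 (add_cursor(3)): buffer="ifwqwvoawqoawppq" (len 16), cursors c3@3 c1@10 c2@14, authorship ......111.222...

Answer: 10 14 3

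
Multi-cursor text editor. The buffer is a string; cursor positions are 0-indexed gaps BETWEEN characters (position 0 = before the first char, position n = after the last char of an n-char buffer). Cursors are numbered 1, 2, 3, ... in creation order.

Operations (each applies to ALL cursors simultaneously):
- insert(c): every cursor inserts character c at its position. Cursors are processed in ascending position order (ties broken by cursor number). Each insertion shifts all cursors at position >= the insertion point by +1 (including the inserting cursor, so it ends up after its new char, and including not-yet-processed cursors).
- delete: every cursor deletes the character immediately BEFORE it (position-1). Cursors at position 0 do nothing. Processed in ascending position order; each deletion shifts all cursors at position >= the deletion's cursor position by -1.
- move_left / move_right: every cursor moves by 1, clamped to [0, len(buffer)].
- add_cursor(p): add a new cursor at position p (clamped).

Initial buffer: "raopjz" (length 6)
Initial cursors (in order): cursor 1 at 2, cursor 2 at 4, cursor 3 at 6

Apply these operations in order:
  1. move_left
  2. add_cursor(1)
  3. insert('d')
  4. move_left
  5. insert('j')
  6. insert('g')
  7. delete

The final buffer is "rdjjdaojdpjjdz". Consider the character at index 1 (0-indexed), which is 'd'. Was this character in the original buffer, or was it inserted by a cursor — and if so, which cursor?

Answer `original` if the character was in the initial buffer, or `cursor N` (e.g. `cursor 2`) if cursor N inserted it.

Answer: cursor 1

Derivation:
After op 1 (move_left): buffer="raopjz" (len 6), cursors c1@1 c2@3 c3@5, authorship ......
After op 2 (add_cursor(1)): buffer="raopjz" (len 6), cursors c1@1 c4@1 c2@3 c3@5, authorship ......
After op 3 (insert('d')): buffer="rddaodpjdz" (len 10), cursors c1@3 c4@3 c2@6 c3@9, authorship .14..2..3.
After op 4 (move_left): buffer="rddaodpjdz" (len 10), cursors c1@2 c4@2 c2@5 c3@8, authorship .14..2..3.
After op 5 (insert('j')): buffer="rdjjdaojdpjjdz" (len 14), cursors c1@4 c4@4 c2@8 c3@12, authorship .1144..22..33.
After op 6 (insert('g')): buffer="rdjjggdaojgdpjjgdz" (len 18), cursors c1@6 c4@6 c2@11 c3@16, authorship .114144..222..333.
After op 7 (delete): buffer="rdjjdaojdpjjdz" (len 14), cursors c1@4 c4@4 c2@8 c3@12, authorship .1144..22..33.
Authorship (.=original, N=cursor N): . 1 1 4 4 . . 2 2 . . 3 3 .
Index 1: author = 1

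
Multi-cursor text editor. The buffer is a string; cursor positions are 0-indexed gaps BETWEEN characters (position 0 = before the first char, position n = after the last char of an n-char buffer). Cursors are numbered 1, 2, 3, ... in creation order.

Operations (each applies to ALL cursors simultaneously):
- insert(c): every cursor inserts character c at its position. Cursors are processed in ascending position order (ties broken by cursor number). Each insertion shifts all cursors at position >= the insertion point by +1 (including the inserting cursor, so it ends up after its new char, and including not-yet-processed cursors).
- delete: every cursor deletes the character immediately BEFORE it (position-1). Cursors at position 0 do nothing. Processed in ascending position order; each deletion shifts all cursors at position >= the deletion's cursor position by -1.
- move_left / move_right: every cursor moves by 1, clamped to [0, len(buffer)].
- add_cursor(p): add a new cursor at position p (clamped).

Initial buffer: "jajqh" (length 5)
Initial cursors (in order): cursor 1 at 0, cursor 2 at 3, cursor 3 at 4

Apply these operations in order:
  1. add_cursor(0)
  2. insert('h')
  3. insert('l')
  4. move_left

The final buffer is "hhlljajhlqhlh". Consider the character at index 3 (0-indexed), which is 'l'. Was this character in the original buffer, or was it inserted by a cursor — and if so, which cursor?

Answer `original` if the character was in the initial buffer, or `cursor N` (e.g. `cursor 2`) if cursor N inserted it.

After op 1 (add_cursor(0)): buffer="jajqh" (len 5), cursors c1@0 c4@0 c2@3 c3@4, authorship .....
After op 2 (insert('h')): buffer="hhjajhqhh" (len 9), cursors c1@2 c4@2 c2@6 c3@8, authorship 14...2.3.
After op 3 (insert('l')): buffer="hhlljajhlqhlh" (len 13), cursors c1@4 c4@4 c2@9 c3@12, authorship 1414...22.33.
After op 4 (move_left): buffer="hhlljajhlqhlh" (len 13), cursors c1@3 c4@3 c2@8 c3@11, authorship 1414...22.33.
Authorship (.=original, N=cursor N): 1 4 1 4 . . . 2 2 . 3 3 .
Index 3: author = 4

Answer: cursor 4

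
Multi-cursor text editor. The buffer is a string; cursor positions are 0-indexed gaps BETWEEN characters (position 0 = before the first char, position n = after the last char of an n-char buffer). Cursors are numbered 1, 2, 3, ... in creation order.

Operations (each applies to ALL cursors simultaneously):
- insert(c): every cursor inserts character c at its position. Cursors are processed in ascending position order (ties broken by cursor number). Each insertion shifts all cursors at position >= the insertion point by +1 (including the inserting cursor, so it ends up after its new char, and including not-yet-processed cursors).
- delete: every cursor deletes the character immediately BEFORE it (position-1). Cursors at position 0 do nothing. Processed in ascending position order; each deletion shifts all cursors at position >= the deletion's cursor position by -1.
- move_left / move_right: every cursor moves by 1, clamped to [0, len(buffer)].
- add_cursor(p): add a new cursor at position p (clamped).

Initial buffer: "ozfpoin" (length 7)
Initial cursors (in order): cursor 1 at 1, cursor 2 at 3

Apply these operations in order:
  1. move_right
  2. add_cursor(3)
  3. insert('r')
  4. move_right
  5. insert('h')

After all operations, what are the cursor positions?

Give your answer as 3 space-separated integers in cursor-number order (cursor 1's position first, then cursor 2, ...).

After op 1 (move_right): buffer="ozfpoin" (len 7), cursors c1@2 c2@4, authorship .......
After op 2 (add_cursor(3)): buffer="ozfpoin" (len 7), cursors c1@2 c3@3 c2@4, authorship .......
After op 3 (insert('r')): buffer="ozrfrproin" (len 10), cursors c1@3 c3@5 c2@7, authorship ..1.3.2...
After op 4 (move_right): buffer="ozrfrproin" (len 10), cursors c1@4 c3@6 c2@8, authorship ..1.3.2...
After op 5 (insert('h')): buffer="ozrfhrphrohin" (len 13), cursors c1@5 c3@8 c2@11, authorship ..1.13.32.2..

Answer: 5 11 8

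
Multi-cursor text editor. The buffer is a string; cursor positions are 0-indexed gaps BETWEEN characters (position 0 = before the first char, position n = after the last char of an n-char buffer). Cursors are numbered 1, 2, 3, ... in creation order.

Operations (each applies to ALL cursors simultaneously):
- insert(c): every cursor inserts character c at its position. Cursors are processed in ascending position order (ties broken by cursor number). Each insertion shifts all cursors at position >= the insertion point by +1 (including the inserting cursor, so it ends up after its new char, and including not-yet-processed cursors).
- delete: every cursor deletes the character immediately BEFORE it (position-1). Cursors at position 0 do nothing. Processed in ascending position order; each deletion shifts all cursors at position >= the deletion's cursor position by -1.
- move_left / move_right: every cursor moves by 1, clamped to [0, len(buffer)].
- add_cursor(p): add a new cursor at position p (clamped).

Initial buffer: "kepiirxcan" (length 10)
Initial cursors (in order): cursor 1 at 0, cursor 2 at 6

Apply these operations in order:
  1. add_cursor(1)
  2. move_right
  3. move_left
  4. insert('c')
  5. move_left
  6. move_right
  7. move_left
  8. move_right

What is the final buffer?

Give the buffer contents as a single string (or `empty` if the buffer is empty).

Answer: ckcepiircxcan

Derivation:
After op 1 (add_cursor(1)): buffer="kepiirxcan" (len 10), cursors c1@0 c3@1 c2@6, authorship ..........
After op 2 (move_right): buffer="kepiirxcan" (len 10), cursors c1@1 c3@2 c2@7, authorship ..........
After op 3 (move_left): buffer="kepiirxcan" (len 10), cursors c1@0 c3@1 c2@6, authorship ..........
After op 4 (insert('c')): buffer="ckcepiircxcan" (len 13), cursors c1@1 c3@3 c2@9, authorship 1.3.....2....
After op 5 (move_left): buffer="ckcepiircxcan" (len 13), cursors c1@0 c3@2 c2@8, authorship 1.3.....2....
After op 6 (move_right): buffer="ckcepiircxcan" (len 13), cursors c1@1 c3@3 c2@9, authorship 1.3.....2....
After op 7 (move_left): buffer="ckcepiircxcan" (len 13), cursors c1@0 c3@2 c2@8, authorship 1.3.....2....
After op 8 (move_right): buffer="ckcepiircxcan" (len 13), cursors c1@1 c3@3 c2@9, authorship 1.3.....2....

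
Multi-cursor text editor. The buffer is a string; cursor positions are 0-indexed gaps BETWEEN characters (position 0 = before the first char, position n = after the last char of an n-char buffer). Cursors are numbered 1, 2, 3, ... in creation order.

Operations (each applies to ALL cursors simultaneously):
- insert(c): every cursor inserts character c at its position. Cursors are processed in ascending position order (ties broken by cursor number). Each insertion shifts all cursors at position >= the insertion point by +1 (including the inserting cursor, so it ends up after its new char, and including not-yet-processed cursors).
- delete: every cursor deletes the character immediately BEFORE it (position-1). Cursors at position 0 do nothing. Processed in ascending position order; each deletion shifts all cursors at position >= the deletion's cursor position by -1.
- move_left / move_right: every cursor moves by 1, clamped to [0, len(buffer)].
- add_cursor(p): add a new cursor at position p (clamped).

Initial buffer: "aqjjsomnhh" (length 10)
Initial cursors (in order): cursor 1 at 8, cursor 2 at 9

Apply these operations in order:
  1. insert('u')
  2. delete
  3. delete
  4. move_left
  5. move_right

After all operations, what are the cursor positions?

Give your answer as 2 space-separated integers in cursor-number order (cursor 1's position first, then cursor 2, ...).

Answer: 7 7

Derivation:
After op 1 (insert('u')): buffer="aqjjsomnuhuh" (len 12), cursors c1@9 c2@11, authorship ........1.2.
After op 2 (delete): buffer="aqjjsomnhh" (len 10), cursors c1@8 c2@9, authorship ..........
After op 3 (delete): buffer="aqjjsomh" (len 8), cursors c1@7 c2@7, authorship ........
After op 4 (move_left): buffer="aqjjsomh" (len 8), cursors c1@6 c2@6, authorship ........
After op 5 (move_right): buffer="aqjjsomh" (len 8), cursors c1@7 c2@7, authorship ........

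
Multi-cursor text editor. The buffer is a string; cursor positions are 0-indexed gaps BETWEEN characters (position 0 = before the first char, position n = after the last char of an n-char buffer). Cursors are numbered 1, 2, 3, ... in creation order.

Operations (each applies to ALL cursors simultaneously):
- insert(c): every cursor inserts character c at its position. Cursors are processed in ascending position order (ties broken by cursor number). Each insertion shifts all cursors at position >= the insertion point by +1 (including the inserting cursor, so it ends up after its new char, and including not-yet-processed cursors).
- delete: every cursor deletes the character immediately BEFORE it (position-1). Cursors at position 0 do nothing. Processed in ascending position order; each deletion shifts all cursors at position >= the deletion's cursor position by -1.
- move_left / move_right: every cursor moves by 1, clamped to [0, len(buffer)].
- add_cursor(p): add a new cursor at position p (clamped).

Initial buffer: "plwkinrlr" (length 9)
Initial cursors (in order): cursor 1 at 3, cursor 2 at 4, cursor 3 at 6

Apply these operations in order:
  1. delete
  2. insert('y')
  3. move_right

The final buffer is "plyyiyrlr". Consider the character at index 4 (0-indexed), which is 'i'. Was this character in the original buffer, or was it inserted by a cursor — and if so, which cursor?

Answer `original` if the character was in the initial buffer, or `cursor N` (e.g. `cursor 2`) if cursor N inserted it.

After op 1 (delete): buffer="plirlr" (len 6), cursors c1@2 c2@2 c3@3, authorship ......
After op 2 (insert('y')): buffer="plyyiyrlr" (len 9), cursors c1@4 c2@4 c3@6, authorship ..12.3...
After op 3 (move_right): buffer="plyyiyrlr" (len 9), cursors c1@5 c2@5 c3@7, authorship ..12.3...
Authorship (.=original, N=cursor N): . . 1 2 . 3 . . .
Index 4: author = original

Answer: original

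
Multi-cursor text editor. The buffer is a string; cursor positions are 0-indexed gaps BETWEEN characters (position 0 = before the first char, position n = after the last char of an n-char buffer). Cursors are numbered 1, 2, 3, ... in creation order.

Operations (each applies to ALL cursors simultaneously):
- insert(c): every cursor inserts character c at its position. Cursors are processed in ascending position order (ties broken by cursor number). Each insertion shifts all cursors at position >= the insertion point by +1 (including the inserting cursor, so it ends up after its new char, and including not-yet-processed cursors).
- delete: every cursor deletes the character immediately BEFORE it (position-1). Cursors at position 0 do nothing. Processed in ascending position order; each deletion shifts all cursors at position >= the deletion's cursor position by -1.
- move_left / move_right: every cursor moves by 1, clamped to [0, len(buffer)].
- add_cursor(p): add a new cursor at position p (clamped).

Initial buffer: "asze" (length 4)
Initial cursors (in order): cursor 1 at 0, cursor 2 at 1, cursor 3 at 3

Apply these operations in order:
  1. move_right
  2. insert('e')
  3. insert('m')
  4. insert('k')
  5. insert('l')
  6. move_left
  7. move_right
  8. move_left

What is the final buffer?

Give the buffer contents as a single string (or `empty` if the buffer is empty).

After op 1 (move_right): buffer="asze" (len 4), cursors c1@1 c2@2 c3@4, authorship ....
After op 2 (insert('e')): buffer="aesezee" (len 7), cursors c1@2 c2@4 c3@7, authorship .1.2..3
After op 3 (insert('m')): buffer="aemsemzeem" (len 10), cursors c1@3 c2@6 c3@10, authorship .11.22..33
After op 4 (insert('k')): buffer="aemksemkzeemk" (len 13), cursors c1@4 c2@8 c3@13, authorship .111.222..333
After op 5 (insert('l')): buffer="aemklsemklzeemkl" (len 16), cursors c1@5 c2@10 c3@16, authorship .1111.2222..3333
After op 6 (move_left): buffer="aemklsemklzeemkl" (len 16), cursors c1@4 c2@9 c3@15, authorship .1111.2222..3333
After op 7 (move_right): buffer="aemklsemklzeemkl" (len 16), cursors c1@5 c2@10 c3@16, authorship .1111.2222..3333
After op 8 (move_left): buffer="aemklsemklzeemkl" (len 16), cursors c1@4 c2@9 c3@15, authorship .1111.2222..3333

Answer: aemklsemklzeemkl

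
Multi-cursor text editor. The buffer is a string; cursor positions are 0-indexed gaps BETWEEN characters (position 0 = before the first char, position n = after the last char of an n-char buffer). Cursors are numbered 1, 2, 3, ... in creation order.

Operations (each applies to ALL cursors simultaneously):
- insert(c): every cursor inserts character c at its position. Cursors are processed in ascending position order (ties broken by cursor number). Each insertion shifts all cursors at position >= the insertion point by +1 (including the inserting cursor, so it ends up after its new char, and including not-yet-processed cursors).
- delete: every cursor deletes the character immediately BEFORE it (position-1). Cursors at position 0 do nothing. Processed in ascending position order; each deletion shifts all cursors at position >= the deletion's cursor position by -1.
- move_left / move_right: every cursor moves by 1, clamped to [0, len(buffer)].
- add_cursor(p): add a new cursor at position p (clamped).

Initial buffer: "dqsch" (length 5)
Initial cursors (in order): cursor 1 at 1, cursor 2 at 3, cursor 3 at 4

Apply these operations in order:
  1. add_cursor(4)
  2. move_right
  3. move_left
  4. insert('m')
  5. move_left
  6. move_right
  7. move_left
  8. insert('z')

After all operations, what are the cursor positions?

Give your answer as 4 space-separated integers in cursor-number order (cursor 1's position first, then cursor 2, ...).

Answer: 2 6 11 11

Derivation:
After op 1 (add_cursor(4)): buffer="dqsch" (len 5), cursors c1@1 c2@3 c3@4 c4@4, authorship .....
After op 2 (move_right): buffer="dqsch" (len 5), cursors c1@2 c2@4 c3@5 c4@5, authorship .....
After op 3 (move_left): buffer="dqsch" (len 5), cursors c1@1 c2@3 c3@4 c4@4, authorship .....
After op 4 (insert('m')): buffer="dmqsmcmmh" (len 9), cursors c1@2 c2@5 c3@8 c4@8, authorship .1..2.34.
After op 5 (move_left): buffer="dmqsmcmmh" (len 9), cursors c1@1 c2@4 c3@7 c4@7, authorship .1..2.34.
After op 6 (move_right): buffer="dmqsmcmmh" (len 9), cursors c1@2 c2@5 c3@8 c4@8, authorship .1..2.34.
After op 7 (move_left): buffer="dmqsmcmmh" (len 9), cursors c1@1 c2@4 c3@7 c4@7, authorship .1..2.34.
After op 8 (insert('z')): buffer="dzmqszmcmzzmh" (len 13), cursors c1@2 c2@6 c3@11 c4@11, authorship .11..22.3344.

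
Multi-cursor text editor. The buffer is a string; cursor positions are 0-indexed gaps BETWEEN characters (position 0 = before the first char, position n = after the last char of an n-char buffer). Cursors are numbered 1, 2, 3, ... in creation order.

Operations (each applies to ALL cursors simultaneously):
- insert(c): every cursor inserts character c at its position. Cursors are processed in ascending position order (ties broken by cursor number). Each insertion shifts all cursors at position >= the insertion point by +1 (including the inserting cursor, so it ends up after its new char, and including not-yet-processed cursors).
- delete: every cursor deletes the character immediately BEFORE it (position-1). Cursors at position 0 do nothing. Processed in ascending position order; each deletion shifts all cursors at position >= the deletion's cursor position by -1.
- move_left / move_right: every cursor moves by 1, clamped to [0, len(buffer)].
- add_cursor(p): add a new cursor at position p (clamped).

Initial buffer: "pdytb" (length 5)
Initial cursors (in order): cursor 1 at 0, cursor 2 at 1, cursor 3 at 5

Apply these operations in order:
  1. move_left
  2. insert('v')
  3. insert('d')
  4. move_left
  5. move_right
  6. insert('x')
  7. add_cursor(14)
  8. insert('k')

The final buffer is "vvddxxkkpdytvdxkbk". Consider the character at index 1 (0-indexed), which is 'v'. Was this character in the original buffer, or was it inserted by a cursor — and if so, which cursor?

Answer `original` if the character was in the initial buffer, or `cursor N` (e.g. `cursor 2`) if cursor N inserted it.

After op 1 (move_left): buffer="pdytb" (len 5), cursors c1@0 c2@0 c3@4, authorship .....
After op 2 (insert('v')): buffer="vvpdytvb" (len 8), cursors c1@2 c2@2 c3@7, authorship 12....3.
After op 3 (insert('d')): buffer="vvddpdytvdb" (len 11), cursors c1@4 c2@4 c3@10, authorship 1212....33.
After op 4 (move_left): buffer="vvddpdytvdb" (len 11), cursors c1@3 c2@3 c3@9, authorship 1212....33.
After op 5 (move_right): buffer="vvddpdytvdb" (len 11), cursors c1@4 c2@4 c3@10, authorship 1212....33.
After op 6 (insert('x')): buffer="vvddxxpdytvdxb" (len 14), cursors c1@6 c2@6 c3@13, authorship 121212....333.
After op 7 (add_cursor(14)): buffer="vvddxxpdytvdxb" (len 14), cursors c1@6 c2@6 c3@13 c4@14, authorship 121212....333.
After op 8 (insert('k')): buffer="vvddxxkkpdytvdxkbk" (len 18), cursors c1@8 c2@8 c3@16 c4@18, authorship 12121212....3333.4
Authorship (.=original, N=cursor N): 1 2 1 2 1 2 1 2 . . . . 3 3 3 3 . 4
Index 1: author = 2

Answer: cursor 2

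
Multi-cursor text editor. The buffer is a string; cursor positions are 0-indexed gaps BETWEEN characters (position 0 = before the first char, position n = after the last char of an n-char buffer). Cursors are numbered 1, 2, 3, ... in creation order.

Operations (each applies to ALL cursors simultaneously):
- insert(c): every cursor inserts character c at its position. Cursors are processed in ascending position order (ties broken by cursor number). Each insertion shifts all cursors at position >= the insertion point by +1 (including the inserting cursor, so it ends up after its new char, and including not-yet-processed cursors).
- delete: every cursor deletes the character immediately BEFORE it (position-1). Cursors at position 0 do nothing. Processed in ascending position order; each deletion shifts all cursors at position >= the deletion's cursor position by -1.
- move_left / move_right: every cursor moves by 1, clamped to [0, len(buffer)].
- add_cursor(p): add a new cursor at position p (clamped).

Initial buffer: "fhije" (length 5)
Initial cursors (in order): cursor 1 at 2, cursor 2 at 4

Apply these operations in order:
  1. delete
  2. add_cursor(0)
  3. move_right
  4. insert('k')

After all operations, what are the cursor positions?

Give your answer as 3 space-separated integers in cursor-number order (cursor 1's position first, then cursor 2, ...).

Answer: 4 6 2

Derivation:
After op 1 (delete): buffer="fie" (len 3), cursors c1@1 c2@2, authorship ...
After op 2 (add_cursor(0)): buffer="fie" (len 3), cursors c3@0 c1@1 c2@2, authorship ...
After op 3 (move_right): buffer="fie" (len 3), cursors c3@1 c1@2 c2@3, authorship ...
After op 4 (insert('k')): buffer="fkikek" (len 6), cursors c3@2 c1@4 c2@6, authorship .3.1.2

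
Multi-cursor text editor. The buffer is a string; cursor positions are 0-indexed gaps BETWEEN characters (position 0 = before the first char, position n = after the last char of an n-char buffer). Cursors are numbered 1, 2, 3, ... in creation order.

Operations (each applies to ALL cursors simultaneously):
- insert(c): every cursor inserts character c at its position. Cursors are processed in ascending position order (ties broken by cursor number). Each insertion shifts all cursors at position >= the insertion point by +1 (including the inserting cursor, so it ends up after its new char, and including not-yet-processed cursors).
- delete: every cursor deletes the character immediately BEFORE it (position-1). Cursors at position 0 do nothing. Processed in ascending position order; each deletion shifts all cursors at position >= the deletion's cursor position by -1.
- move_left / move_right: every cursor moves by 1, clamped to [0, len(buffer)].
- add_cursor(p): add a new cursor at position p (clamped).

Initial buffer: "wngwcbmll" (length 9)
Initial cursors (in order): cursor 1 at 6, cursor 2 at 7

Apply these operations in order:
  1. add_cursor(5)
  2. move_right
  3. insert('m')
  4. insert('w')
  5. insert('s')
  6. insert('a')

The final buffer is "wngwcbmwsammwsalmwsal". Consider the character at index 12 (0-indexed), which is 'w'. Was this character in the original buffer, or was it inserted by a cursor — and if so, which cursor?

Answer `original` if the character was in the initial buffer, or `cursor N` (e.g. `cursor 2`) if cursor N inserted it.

Answer: cursor 1

Derivation:
After op 1 (add_cursor(5)): buffer="wngwcbmll" (len 9), cursors c3@5 c1@6 c2@7, authorship .........
After op 2 (move_right): buffer="wngwcbmll" (len 9), cursors c3@6 c1@7 c2@8, authorship .........
After op 3 (insert('m')): buffer="wngwcbmmmlml" (len 12), cursors c3@7 c1@9 c2@11, authorship ......3.1.2.
After op 4 (insert('w')): buffer="wngwcbmwmmwlmwl" (len 15), cursors c3@8 c1@11 c2@14, authorship ......33.11.22.
After op 5 (insert('s')): buffer="wngwcbmwsmmwslmwsl" (len 18), cursors c3@9 c1@13 c2@17, authorship ......333.111.222.
After op 6 (insert('a')): buffer="wngwcbmwsammwsalmwsal" (len 21), cursors c3@10 c1@15 c2@20, authorship ......3333.1111.2222.
Authorship (.=original, N=cursor N): . . . . . . 3 3 3 3 . 1 1 1 1 . 2 2 2 2 .
Index 12: author = 1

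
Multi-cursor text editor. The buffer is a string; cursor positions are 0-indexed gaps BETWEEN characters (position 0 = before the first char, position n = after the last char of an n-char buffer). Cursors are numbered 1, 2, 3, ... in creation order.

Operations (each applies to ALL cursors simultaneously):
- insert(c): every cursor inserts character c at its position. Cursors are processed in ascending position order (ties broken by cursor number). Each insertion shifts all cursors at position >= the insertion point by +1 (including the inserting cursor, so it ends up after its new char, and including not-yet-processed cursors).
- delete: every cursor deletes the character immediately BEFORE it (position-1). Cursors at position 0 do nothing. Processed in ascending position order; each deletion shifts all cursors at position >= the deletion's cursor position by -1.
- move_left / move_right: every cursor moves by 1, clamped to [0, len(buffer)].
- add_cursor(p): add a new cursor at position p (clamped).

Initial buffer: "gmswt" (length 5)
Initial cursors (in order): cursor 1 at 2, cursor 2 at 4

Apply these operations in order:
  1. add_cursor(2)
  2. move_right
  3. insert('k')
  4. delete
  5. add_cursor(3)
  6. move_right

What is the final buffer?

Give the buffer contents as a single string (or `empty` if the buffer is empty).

After op 1 (add_cursor(2)): buffer="gmswt" (len 5), cursors c1@2 c3@2 c2@4, authorship .....
After op 2 (move_right): buffer="gmswt" (len 5), cursors c1@3 c3@3 c2@5, authorship .....
After op 3 (insert('k')): buffer="gmskkwtk" (len 8), cursors c1@5 c3@5 c2@8, authorship ...13..2
After op 4 (delete): buffer="gmswt" (len 5), cursors c1@3 c3@3 c2@5, authorship .....
After op 5 (add_cursor(3)): buffer="gmswt" (len 5), cursors c1@3 c3@3 c4@3 c2@5, authorship .....
After op 6 (move_right): buffer="gmswt" (len 5), cursors c1@4 c3@4 c4@4 c2@5, authorship .....

Answer: gmswt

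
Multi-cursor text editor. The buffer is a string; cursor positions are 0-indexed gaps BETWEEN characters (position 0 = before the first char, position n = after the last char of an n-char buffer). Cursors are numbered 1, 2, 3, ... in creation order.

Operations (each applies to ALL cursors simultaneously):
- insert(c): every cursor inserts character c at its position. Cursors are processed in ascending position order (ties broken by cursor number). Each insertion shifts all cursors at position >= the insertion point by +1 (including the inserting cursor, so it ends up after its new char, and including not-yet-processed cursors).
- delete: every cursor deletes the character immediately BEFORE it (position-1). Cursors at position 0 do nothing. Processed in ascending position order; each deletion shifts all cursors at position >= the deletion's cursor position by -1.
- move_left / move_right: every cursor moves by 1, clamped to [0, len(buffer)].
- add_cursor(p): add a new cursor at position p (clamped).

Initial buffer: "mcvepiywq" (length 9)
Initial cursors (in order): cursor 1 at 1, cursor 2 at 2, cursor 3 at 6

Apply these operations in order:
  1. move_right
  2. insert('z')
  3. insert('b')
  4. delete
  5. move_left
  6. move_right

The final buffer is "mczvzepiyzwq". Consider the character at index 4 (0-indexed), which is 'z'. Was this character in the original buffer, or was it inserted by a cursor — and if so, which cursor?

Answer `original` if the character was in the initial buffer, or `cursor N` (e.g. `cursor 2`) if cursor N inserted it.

After op 1 (move_right): buffer="mcvepiywq" (len 9), cursors c1@2 c2@3 c3@7, authorship .........
After op 2 (insert('z')): buffer="mczvzepiyzwq" (len 12), cursors c1@3 c2@5 c3@10, authorship ..1.2....3..
After op 3 (insert('b')): buffer="mczbvzbepiyzbwq" (len 15), cursors c1@4 c2@7 c3@13, authorship ..11.22....33..
After op 4 (delete): buffer="mczvzepiyzwq" (len 12), cursors c1@3 c2@5 c3@10, authorship ..1.2....3..
After op 5 (move_left): buffer="mczvzepiyzwq" (len 12), cursors c1@2 c2@4 c3@9, authorship ..1.2....3..
After op 6 (move_right): buffer="mczvzepiyzwq" (len 12), cursors c1@3 c2@5 c3@10, authorship ..1.2....3..
Authorship (.=original, N=cursor N): . . 1 . 2 . . . . 3 . .
Index 4: author = 2

Answer: cursor 2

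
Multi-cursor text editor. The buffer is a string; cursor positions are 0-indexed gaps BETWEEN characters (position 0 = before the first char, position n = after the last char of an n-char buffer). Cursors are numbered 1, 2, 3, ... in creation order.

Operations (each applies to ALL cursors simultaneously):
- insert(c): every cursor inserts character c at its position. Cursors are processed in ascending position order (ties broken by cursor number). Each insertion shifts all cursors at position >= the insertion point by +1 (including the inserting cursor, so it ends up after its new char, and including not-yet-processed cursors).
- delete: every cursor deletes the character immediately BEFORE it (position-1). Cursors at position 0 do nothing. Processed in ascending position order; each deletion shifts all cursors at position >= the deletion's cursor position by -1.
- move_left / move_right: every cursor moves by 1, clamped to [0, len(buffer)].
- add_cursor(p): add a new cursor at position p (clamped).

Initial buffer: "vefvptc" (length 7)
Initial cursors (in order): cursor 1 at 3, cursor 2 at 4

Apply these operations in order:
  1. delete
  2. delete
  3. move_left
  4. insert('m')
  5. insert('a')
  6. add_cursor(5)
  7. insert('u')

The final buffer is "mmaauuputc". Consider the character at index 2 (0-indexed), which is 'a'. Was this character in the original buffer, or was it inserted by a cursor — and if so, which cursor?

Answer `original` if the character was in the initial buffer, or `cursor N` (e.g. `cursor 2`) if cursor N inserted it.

Answer: cursor 1

Derivation:
After op 1 (delete): buffer="veptc" (len 5), cursors c1@2 c2@2, authorship .....
After op 2 (delete): buffer="ptc" (len 3), cursors c1@0 c2@0, authorship ...
After op 3 (move_left): buffer="ptc" (len 3), cursors c1@0 c2@0, authorship ...
After op 4 (insert('m')): buffer="mmptc" (len 5), cursors c1@2 c2@2, authorship 12...
After op 5 (insert('a')): buffer="mmaaptc" (len 7), cursors c1@4 c2@4, authorship 1212...
After op 6 (add_cursor(5)): buffer="mmaaptc" (len 7), cursors c1@4 c2@4 c3@5, authorship 1212...
After op 7 (insert('u')): buffer="mmaauuputc" (len 10), cursors c1@6 c2@6 c3@8, authorship 121212.3..
Authorship (.=original, N=cursor N): 1 2 1 2 1 2 . 3 . .
Index 2: author = 1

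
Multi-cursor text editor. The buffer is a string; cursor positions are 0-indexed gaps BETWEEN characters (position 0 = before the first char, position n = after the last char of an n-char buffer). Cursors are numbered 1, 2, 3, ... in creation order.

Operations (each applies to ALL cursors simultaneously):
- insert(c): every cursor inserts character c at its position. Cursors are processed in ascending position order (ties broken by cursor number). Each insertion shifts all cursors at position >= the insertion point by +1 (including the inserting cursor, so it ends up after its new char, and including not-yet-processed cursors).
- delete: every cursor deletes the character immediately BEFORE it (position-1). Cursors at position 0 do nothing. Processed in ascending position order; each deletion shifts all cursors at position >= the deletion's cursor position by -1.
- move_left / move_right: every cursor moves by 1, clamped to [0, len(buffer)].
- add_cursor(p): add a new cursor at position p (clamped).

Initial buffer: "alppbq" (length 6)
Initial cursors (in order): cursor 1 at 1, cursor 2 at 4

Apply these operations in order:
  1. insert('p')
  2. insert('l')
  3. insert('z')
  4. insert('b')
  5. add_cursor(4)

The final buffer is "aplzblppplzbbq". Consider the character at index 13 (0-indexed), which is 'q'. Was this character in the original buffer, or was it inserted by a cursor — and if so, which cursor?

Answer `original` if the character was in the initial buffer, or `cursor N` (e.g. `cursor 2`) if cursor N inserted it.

After op 1 (insert('p')): buffer="aplpppbq" (len 8), cursors c1@2 c2@6, authorship .1...2..
After op 2 (insert('l')): buffer="apllppplbq" (len 10), cursors c1@3 c2@8, authorship .11...22..
After op 3 (insert('z')): buffer="aplzlppplzbq" (len 12), cursors c1@4 c2@10, authorship .111...222..
After op 4 (insert('b')): buffer="aplzblppplzbbq" (len 14), cursors c1@5 c2@12, authorship .1111...2222..
After op 5 (add_cursor(4)): buffer="aplzblppplzbbq" (len 14), cursors c3@4 c1@5 c2@12, authorship .1111...2222..
Authorship (.=original, N=cursor N): . 1 1 1 1 . . . 2 2 2 2 . .
Index 13: author = original

Answer: original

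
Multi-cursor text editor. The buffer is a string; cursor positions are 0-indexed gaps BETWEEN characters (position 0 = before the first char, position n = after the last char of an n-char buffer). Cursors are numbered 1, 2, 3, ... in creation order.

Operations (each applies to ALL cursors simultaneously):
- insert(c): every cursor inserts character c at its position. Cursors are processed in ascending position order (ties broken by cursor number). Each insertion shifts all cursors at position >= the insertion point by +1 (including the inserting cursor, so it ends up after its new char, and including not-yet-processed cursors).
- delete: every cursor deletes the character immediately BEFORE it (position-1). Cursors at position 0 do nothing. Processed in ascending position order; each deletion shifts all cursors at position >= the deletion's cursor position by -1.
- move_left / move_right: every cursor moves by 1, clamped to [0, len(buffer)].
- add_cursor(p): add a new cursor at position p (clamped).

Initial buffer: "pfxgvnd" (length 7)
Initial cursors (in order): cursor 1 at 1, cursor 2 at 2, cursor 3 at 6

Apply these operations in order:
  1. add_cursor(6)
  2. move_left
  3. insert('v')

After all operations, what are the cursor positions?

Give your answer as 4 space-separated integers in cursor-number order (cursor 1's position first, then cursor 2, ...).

After op 1 (add_cursor(6)): buffer="pfxgvnd" (len 7), cursors c1@1 c2@2 c3@6 c4@6, authorship .......
After op 2 (move_left): buffer="pfxgvnd" (len 7), cursors c1@0 c2@1 c3@5 c4@5, authorship .......
After op 3 (insert('v')): buffer="vpvfxgvvvnd" (len 11), cursors c1@1 c2@3 c3@9 c4@9, authorship 1.2....34..

Answer: 1 3 9 9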